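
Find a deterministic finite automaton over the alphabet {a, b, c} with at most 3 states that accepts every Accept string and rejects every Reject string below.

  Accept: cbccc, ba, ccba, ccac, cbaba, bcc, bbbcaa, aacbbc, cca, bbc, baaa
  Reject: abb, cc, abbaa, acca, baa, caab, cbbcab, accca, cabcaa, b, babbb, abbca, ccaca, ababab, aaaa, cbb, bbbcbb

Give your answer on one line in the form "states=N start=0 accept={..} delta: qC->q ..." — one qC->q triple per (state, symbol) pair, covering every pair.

State merging on the prefix tree: take the shortest (then alphabetical) example prefix whose next move is undefined and point that move at state 0, else 1, else 2, ...; a target is out if some Accept/Reject pair would then sit in one state with the same input left (inseparable). If every existing state is out, open a new one.
a: 0a undefined. 0a->0: no, cca/acca meet in 0 with "cca" left. Open state 1: 0a->1.
b: 0b undefined. 0b->0: no, bcc/cc meet in 0 with "cc" left. 0b->1: no, baaa/aaaa meet in 1 with "aaa" left. Open state 2: 0b->2.
c: 0c undefined. 0c->0: ok.
aa: 1a undefined. 1a->0: ok.
ab: 1b undefined. 1b->0: ok.
ac: 1c undefined. 1c->0: no, ccac/cc meet in 0. 1c->1: ok.
ba: 2a undefined. 2a->0: no, ba/cc meet in 0. 2a->1: ok.
bb: 2b undefined. 2b->0: no, aacbbc/cc meet in 0. 2b->1: no, ba/babbb meet in 1. 2b->2: ok.
bc: 2c undefined. 2c->0: no, cbccc/cc meet in 0. 2c->1: ok.
All examples now run through 3 states with every (state, symbol) defined. Accept strings end in {1}, Reject strings end in {0,2}; accept={1}.

states=3 start=0 accept={1} delta: 0a->1 0b->2 0c->0 1a->0 1b->0 1c->1 2a->1 2b->2 2c->1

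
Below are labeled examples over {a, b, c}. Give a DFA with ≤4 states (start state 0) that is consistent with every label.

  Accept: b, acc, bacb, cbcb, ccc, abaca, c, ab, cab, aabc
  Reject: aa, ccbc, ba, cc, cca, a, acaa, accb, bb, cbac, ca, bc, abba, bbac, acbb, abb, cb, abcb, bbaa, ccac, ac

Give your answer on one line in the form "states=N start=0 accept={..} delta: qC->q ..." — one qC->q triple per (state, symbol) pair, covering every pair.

states=4 start=0 accept={2,3} delta: 0a->1 0b->2 0c->2 1a->1 1b->3 1c->0 2a->1 2b->1 2c->0 3a->3 3b->0 3c->3

Fold the examples into a partial DFA from state 0: repeatedly fix the first undefined (state, symbol) met by the shortest-then-alphabetical prefix, trying targets in increasing order and rejecting any under which an Accept and a Reject string meet in one state with the same remainder; add a state when all current targets are rejected. Accepting states are where Accept strings end.
a: 0a undefined. 0a->0: no, acc/cc meet in 0 with "cc" left. Open state 1: 0a->1.
b: 0b undefined. 0b->0: no, b/bb meet in 0. 0b->1: no, b/a meet in 1. Open state 2: 0b->2.
c: 0c undefined. 0c->0: no, b/cb meet in 2. 0c->1: no, cbcb/abcb meet in 1 with "bcb" left. 0c->2: ok.
aa: 1a undefined. 1a->0: no, aabc/cc meet in 2 with "c" left. 1a->1: ok.
ab: 1b undefined. 1b->0: no, b/abb meet in 2. 1b->1: no, ab/aa meet in 1. 1b->2: no, aabc/cc meet in 2 with "c" left. Open state 3: 1b->3.
ac: 1c undefined. 1c->0: ok.
ba: 2a undefined. 2a->0: no, bacb/accb meet in 2 with "b" left. 2a->1: ok.
bb: 2b undefined. 2b->0: no, cbcb/accb meet in 0. 2b->1: ok.
bc: 2c undefined. 2c->0: ok.
aba: 3a undefined. 3a->0: no, abaca/aa meet in 1. 3a->1: no, abaca/aa meet in 1. 3a->2: no, abaca/aa meet in 1. 3a->3: ok.
abb: 3b undefined. 3b->0: ok.
abc: 3c undefined. 3c->0: no, b/abcb meet in 2. 3c->1: no, abaca/aa meet in 1. 3c->2: no, abaca/aa meet in 1. 3c->3: ok.
All examples now run through 4 states with every (state, symbol) defined. Accept strings end in {2,3}, Reject strings end in {0,1}; accept={2,3}.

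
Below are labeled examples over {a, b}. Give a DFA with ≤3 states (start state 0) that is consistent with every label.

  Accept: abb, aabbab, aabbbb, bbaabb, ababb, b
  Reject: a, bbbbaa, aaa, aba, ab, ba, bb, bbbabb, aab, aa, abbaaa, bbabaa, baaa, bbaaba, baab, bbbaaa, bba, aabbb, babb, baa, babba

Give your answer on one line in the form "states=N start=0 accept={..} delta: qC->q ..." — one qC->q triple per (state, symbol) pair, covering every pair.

states=3 start=0 accept={2} delta: 0a->1 0b->2 1a->1 1b->0 2a->0 2b->0

State merging on the prefix tree: take the shortest (then alphabetical) example prefix whose next move is undefined and point that move at state 0, else 1, else 2, ...; a target is out if some Accept/Reject pair would then sit in one state with the same input left (inseparable). If every existing state is out, open a new one.
a: 0a undefined. 0a->0: no, abb/bb meet in 0 with "bb" left. Open state 1: 0a->1.
b: 0b undefined. 0b->0: no, abb/bbbabb meet in 1 with "bb" left. 0b->1: no, b/a meet in 1. Open state 2: 0b->2.
aa: 1a undefined. 1a->0: no, b/aab meet in 2. 1a->1: ok.
ab: 1b undefined. 1b->0: ok.
ba: 2a undefined. 2a->0: ok.
bb: 2b undefined. 2b->0: ok.
All examples now run through 3 states with every (state, symbol) defined. Accept strings end in {2}, Reject strings end in {0,1}; accept={2}.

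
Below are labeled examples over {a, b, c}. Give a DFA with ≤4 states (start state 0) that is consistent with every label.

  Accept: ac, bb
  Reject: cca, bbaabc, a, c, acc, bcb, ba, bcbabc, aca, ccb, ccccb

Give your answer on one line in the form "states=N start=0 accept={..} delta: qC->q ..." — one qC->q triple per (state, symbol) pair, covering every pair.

states=3 start=0 accept={0,2} delta: 0a->1 0b->0 0c->1 1a->0 1b->1 1c->2 2a->1 2b->1 2c->1

Fold the examples into a partial DFA from state 0: repeatedly fix the first undefined (state, symbol) met by the shortest-then-alphabetical prefix, trying targets in increasing order and rejecting any under which an Accept and a Reject string meet in one state with the same remainder; add a state when all current targets are rejected. Accepting states are where Accept strings end.
a: 0a undefined. 0a->0: no, ac/c meet in 0 with "c" left. Open state 1: 0a->1.
b: 0b undefined. 0b->0: ok.
c: 0c undefined. 0c->0: no, bb/c meet in 0. 0c->1: ok.
ac: 1c undefined. 1c->0: no, ac/ccb meet in 0. 1c->1: no, ac/a meet in 1. Open state 2: 1c->2.
aca: 2a undefined. 2a->0: no, bb/cca meet in 0. 2a->1: ok.
acc: 2c undefined. 2c->0: no, bb/acc meet in 0. 2c->1: ok.
bcb: 1b undefined. 1b->0: no, bb/bcb meet in 0. 1b->1: ok.
ccb: 2b undefined. 2b->0: no, bb/ccb meet in 0. 2b->1: ok.
bbaa: 1a undefined. 1a->0: ok.
All examples now run through 3 states with every (state, symbol) defined. Accept strings end in {0,2}, Reject strings end in {1}; accept={0,2}.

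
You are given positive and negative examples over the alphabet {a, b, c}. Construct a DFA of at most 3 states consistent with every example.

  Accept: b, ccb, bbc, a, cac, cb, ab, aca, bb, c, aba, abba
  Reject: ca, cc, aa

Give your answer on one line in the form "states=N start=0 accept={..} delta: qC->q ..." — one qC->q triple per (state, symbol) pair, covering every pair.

Fold the examples into a partial DFA from state 0: repeatedly fix the first undefined (state, symbol) met by the shortest-then-alphabetical prefix, trying targets in increasing order and rejecting any under which an Accept and a Reject string meet in one state with the same remainder; add a state when all current targets are rejected. Accepting states are where Accept strings end.
a: 0a undefined. 0a->0: no, a/aa meet in 0. Open state 1: 0a->1.
b: 0b undefined. 0b->0: ok.
c: 0c undefined. 0c->0: no, b/cc meet in 0. 0c->1: ok.
aa: 1a undefined. 1a->0: no, b/ca meet in 0. 1a->1: no, bbc/ca meet in 1. Open state 2: 1a->2.
ab: 1b undefined. 1b->0: ok.
ac: 1c undefined. 1c->0: no, b/cc meet in 0. 1c->1: no, bbc/cc meet in 1. 1c->2: ok.
aca: 2a undefined. 2a->0: ok.
cac: 2c undefined. 2c->0: ok.
ccb: 2b undefined. 2b->0: ok.
All examples now run through 3 states with every (state, symbol) defined. Accept strings end in {0,1}, Reject strings end in {2}; accept={0,1}.

states=3 start=0 accept={0,1} delta: 0a->1 0b->0 0c->1 1a->2 1b->0 1c->2 2a->0 2b->0 2c->0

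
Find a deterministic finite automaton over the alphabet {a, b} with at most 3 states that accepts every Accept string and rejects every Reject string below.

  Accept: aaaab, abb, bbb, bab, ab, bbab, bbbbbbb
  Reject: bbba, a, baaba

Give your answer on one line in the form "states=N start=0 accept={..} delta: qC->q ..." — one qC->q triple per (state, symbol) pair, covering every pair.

states=2 start=0 accept={1} delta: 0a->0 0b->1 1a->0 1b->1

Grow the machine one transition at a time. Run the examples from 0; the earliest place one falls off (shortest prefix, ties alphabetical) gets sent to the lowest-numbered state that keeps every Accept/Reject pair distinguishable — a pair clashes when both reach the same state with identical unread suffix — and to a fresh state only if none does.
a: 0a undefined. 0a->0: ok.
b: 0b undefined. 0b->0: no, aaaab/bbba meet in 0. Open state 1: 0b->1.
ba: 1a undefined. 1a->0: ok.
bb: 1b undefined. 1b->0: no, abb/bbba meet in 0. 1b->1: ok.
All examples now run through 2 states with every (state, symbol) defined. Accept strings end in {1}, Reject strings end in {0}; accept={1}.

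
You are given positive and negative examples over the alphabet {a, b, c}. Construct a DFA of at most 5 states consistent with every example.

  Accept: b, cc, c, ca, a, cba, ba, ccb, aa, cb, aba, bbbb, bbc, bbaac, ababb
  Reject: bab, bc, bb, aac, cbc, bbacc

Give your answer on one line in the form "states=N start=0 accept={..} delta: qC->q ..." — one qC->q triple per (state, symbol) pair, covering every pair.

State merging on the prefix tree: take the shortest (then alphabetical) example prefix whose next move is undefined and point that move at state 0, else 1, else 2, ...; a target is out if some Accept/Reject pair would then sit in one state with the same input left (inseparable). If every existing state is out, open a new one.
a: 0a undefined. 0a->0: no, c/aac meet in 0 with "c" left. Open state 1: 0a->1.
b: 0b undefined. 0b->0: no, b/bb meet in 0. 0b->1: ok.
c: 0c undefined. 0c->0: ok.
aa: 1a undefined. 1a->0: no, b/bab meet in 1. 1a->1: ok.
ab: 1b undefined. 1b->0: no, cc/bab meet in 0. 1b->1: no, b/bab meet in 1. Open state 2: 1b->2.
bc: 1c undefined. 1c->0: no, cc/bc meet in 0. 1c->1: no, b/bc meet in 1. 1c->2: ok.
aba: 2a undefined. 2a->0: no, cc/bbacc meet in 0. 2a->1: no, bbc/bbacc meet in 2 with "c" left. 2a->2: no, aba/bab meet in 2. Open state 3: 2a->3.
bbb: 2b undefined. 2b->0: ok.
bbc: 2c undefined. 2c->0: ok.
abab: 3b undefined. 3b->0: ok.
bbaa: 3a undefined. 3a->0: ok.
bbac: 3c undefined. 3c->0: no, cc/bbacc meet in 0. 3c->1: ok.
All examples now run through 4 states with every (state, symbol) defined. Accept strings end in {0,1,3}, Reject strings end in {2}; accept={0,1,3}.

states=4 start=0 accept={0,1,3} delta: 0a->1 0b->1 0c->0 1a->1 1b->2 1c->2 2a->3 2b->0 2c->0 3a->0 3b->0 3c->1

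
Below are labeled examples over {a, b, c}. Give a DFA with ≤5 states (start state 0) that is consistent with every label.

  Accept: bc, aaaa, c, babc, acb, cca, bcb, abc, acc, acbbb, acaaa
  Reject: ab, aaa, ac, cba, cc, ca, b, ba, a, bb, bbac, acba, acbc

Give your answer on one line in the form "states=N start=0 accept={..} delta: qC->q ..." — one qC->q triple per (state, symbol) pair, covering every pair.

states=4 start=0 accept={2} delta: 0a->1 0b->0 0c->2 1a->2 1b->0 1c->3 2a->1 2b->2 2c->1 3a->0 3b->2 3c->2

State merging on the prefix tree: take the shortest (then alphabetical) example prefix whose next move is undefined and point that move at state 0, else 1, else 2, ...; a target is out if some Accept/Reject pair would then sit in one state with the same input left (inseparable). If every existing state is out, open a new one.
a: 0a undefined. 0a->0: no, aaaa/aaa meet in 0. Open state 1: 0a->1.
b: 0b undefined. 0b->0: ok.
c: 0c undefined. 0c->0: no, bc/cc meet in 0. 0c->1: no, bc/ba meet in 1. Open state 2: 0c->2.
aa: 1a undefined. 1a->0: no, aaaa/b meet in 0. 1a->1: no, aaaa/aaa meet in 1. 1a->2: ok.
ab: 1b undefined. 1b->0: ok.
ac: 1c undefined. 1c->0: no, bc/acbc meet in 2. 1c->1: no, bc/acbc meet in 2. 1c->2: no, bc/ac meet in 2. Open state 3: 1c->3.
ca: 2a undefined. 2a->0: no, aaaa/ba meet in 1. 2a->1: ok.
cb: 2b undefined. 2b->0: no, bcb/ab meet in 0. 2b->1: no, bc/cba meet in 2. 2b->2: ok.
cc: 2c undefined. 2c->0: no, cca/aaa meet in 1. 2c->1: ok.
aca: 3a undefined. 3a->0: ok.
acb: 3b undefined. 3b->0: no, bc/acbc meet in 2. 3b->1: no, bc/acba meet in 2. 3b->2: ok.
acc: 3c undefined. 3c->0: no, acc/ab meet in 0. 3c->1: no, acc/aaa meet in 1. 3c->2: ok.
All examples now run through 4 states with every (state, symbol) defined. Accept strings end in {2}, Reject strings end in {0,1,3}; accept={2}.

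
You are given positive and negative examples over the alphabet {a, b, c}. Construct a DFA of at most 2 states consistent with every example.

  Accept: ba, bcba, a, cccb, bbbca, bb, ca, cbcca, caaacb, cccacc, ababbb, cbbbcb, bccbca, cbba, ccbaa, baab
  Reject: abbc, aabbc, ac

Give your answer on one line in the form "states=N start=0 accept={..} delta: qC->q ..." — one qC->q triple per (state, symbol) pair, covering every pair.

Grow the machine one transition at a time. Run the examples from 0; the earliest place one falls off (shortest prefix, ties alphabetical) gets sent to the lowest-numbered state that keeps every Accept/Reject pair distinguishable — a pair clashes when both reach the same state with identical unread suffix — and to a fresh state only if none does.
a: 0a undefined. 0a->0: ok.
b: 0b undefined. 0b->0: ok.
c: 0c undefined. 0c->0: no, ba/abbc meet in 0. Open state 1: 0c->1.
ca: 1a undefined. 1a->0: ok.
cb: 1b undefined. 1b->0: ok.
cc: 1c undefined. 1c->0: ok.
All examples now run through 2 states with every (state, symbol) defined. Accept strings end in {0}, Reject strings end in {1}; accept={0}.

states=2 start=0 accept={0} delta: 0a->0 0b->0 0c->1 1a->0 1b->0 1c->0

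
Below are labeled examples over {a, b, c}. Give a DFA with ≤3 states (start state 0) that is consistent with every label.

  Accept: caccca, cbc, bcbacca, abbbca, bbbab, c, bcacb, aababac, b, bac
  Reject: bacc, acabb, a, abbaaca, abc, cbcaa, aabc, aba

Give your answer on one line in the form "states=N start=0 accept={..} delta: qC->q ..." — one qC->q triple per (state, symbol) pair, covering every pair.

Fold the examples into a partial DFA from state 0: repeatedly fix the first undefined (state, symbol) met by the shortest-then-alphabetical prefix, trying targets in increasing order and rejecting any under which an Accept and a Reject string meet in one state with the same remainder; add a state when all current targets are rejected. Accepting states are where Accept strings end.
a: 0a undefined. 0a->0: ok.
b: 0b undefined. 0b->0: no, abbbca/abbaaca meet in 0 with "ca" left. Open state 1: 0b->1.
c: 0c undefined. 0c->0: no, caccca/a meet in 0. 0c->1: ok.
ba: 1a undefined. 1a->0: ok.
bb: 1b undefined. 1b->0: ok.
bc: 1c undefined. 1c->0: no, caccca/bacc meet in 0. 1c->1: no, caccca/acabb meet in 0. Open state 2: 1c->2.
bca: 2a undefined. 2a->0: no, abbbca/acabb meet in 0. 2a->1: ok.
bcb: 2b undefined. 2b->0: no, bcacb/acabb meet in 0. 2b->1: ok.
caccc: 2c undefined. 2c->0: no, caccca/acabb meet in 0. 2c->1: no, caccca/acabb meet in 0. 2c->2: ok.
All examples now run through 3 states with every (state, symbol) defined. Accept strings end in {1}, Reject strings end in {0,2}; accept={1}.

states=3 start=0 accept={1} delta: 0a->0 0b->1 0c->1 1a->0 1b->0 1c->2 2a->1 2b->1 2c->2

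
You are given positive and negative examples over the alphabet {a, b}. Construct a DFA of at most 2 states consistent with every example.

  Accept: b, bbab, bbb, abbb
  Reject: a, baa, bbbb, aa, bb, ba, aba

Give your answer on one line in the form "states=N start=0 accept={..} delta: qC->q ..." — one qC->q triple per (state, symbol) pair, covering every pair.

states=2 start=0 accept={1} delta: 0a->0 0b->1 1a->0 1b->0

Fold the examples into a partial DFA from state 0: repeatedly fix the first undefined (state, symbol) met by the shortest-then-alphabetical prefix, trying targets in increasing order and rejecting any under which an Accept and a Reject string meet in one state with the same remainder; add a state when all current targets are rejected. Accepting states are where Accept strings end.
a: 0a undefined. 0a->0: ok.
b: 0b undefined. 0b->0: no, b/a meet in 0. Open state 1: 0b->1.
ba: 1a undefined. 1a->0: ok.
bb: 1b undefined. 1b->0: ok.
All examples now run through 2 states with every (state, symbol) defined. Accept strings end in {1}, Reject strings end in {0}; accept={1}.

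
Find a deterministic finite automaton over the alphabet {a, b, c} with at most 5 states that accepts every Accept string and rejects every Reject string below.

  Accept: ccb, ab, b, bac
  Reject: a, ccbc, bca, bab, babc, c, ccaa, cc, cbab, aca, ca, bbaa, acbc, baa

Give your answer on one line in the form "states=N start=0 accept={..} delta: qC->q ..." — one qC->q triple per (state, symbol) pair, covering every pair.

State merging on the prefix tree: take the shortest (then alphabetical) example prefix whose next move is undefined and point that move at state 0, else 1, else 2, ...; a target is out if some Accept/Reject pair would then sit in one state with the same input left (inseparable). If every existing state is out, open a new one.
a: 0a undefined. 0a->0: ok.
b: 0b undefined. 0b->0: no, ab/a meet in 0. Open state 1: 0b->1.
c: 0c undefined. 0c->0: ok.
ba: 1a undefined. 1a->0: no, ccb/bab meet in 1. 1a->1: no, ccb/baa meet in 1. Open state 2: 1a->2.
bb: 1b undefined. 1b->0: ok.
bc: 1c undefined. 1c->0: ok.
baa: 2a undefined. 2a->0: ok.
bab: 2b undefined. 2b->0: ok.
bac: 2c undefined. 2c->0: no, bac/a meet in 0. 2c->1: ok.
All examples now run through 3 states with every (state, symbol) defined. Accept strings end in {1}, Reject strings end in {0}; accept={1}.

states=3 start=0 accept={1} delta: 0a->0 0b->1 0c->0 1a->2 1b->0 1c->0 2a->0 2b->0 2c->1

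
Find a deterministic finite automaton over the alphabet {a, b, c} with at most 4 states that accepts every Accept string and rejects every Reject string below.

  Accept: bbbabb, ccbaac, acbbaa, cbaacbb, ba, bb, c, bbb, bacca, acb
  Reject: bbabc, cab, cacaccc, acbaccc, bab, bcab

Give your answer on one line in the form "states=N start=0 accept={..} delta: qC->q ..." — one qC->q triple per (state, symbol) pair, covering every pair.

states=4 start=0 accept={0,1,2} delta: 0a->0 0b->1 0c->1 1a->2 1b->0 1c->3 2a->0 2b->3 2c->0 3a->2 3b->0 3c->3

Grow the machine one transition at a time. Run the examples from 0; the earliest place one falls off (shortest prefix, ties alphabetical) gets sent to the lowest-numbered state that keeps every Accept/Reject pair distinguishable — a pair clashes when both reach the same state with identical unread suffix — and to a fresh state only if none does.
a: 0a undefined. 0a->0: ok.
b: 0b undefined. 0b->0: no, bbbabb/bab meet in 0. Open state 1: 0b->1.
c: 0c undefined. 0c->0: no, c/cacaccc meet in 0. 0c->1: ok.
ba: 1a undefined. 1a->0: no, c/cab meet in 1. 1a->1: no, bb/cab meet in 1 with "b" left. Open state 2: 1a->2.
bb: 1b undefined. 1b->0: ok.
bc: 1c undefined. 1c->0: no, cbaacbb/acbaccc meet in 1. 1c->1: no, ccbaac/bbabc meet in 1. 1c->2: no, ba/bbabc meet in 2. Open state 3: 1c->3.
bab: 2b undefined. 2b->0: no, bb/cab meet in 0. 2b->1: no, cbaacbb/cab meet in 1. 2b->2: no, bbbabb/cab meet in 2. 2b->3: ok.
bac: 2c undefined. 2c->0: ok.
bca: 3a undefined. 3a->0: no, cbaacbb/bcab meet in 1. 3a->1: no, bb/bcab meet in 0. 3a->2: ok.
ccb: 3b undefined. 3b->0: ok.
acbbaa: 2a undefined. 2a->0: ok.
acbaccc: 3c undefined. 3c->0: no, bbbabb/cacaccc meet in 0. 3c->1: no, ccbaac/cacaccc meet in 1. 3c->2: no, ba/cacaccc meet in 2. 3c->3: ok.
All examples now run through 4 states with every (state, symbol) defined. Accept strings end in {0,1,2}, Reject strings end in {3}; accept={0,1,2}.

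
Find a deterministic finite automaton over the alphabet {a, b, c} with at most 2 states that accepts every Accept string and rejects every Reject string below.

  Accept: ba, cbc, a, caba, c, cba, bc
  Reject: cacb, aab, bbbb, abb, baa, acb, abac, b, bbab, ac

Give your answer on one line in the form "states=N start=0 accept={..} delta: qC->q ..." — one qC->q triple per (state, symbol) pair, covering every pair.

Fold the examples into a partial DFA from state 0: repeatedly fix the first undefined (state, symbol) met by the shortest-then-alphabetical prefix, trying targets in increasing order and rejecting any under which an Accept and a Reject string meet in one state with the same remainder; add a state when all current targets are rejected. Accepting states are where Accept strings end.
a: 0a undefined. 0a->0: no, c/ac meet in 0 with "c" left. Open state 1: 0a->1.
b: 0b undefined. 0b->0: ok.
c: 0c undefined. 0c->0: no, cbc/bbbb meet in 0. 0c->1: ok.
aa: 1a undefined. 1a->0: ok.
ab: 1b undefined. 1b->0: ok.
ac: 1c undefined. 1c->0: ok.
All examples now run through 2 states with every (state, symbol) defined. Accept strings end in {1}, Reject strings end in {0}; accept={1}.

states=2 start=0 accept={1} delta: 0a->1 0b->0 0c->1 1a->0 1b->0 1c->0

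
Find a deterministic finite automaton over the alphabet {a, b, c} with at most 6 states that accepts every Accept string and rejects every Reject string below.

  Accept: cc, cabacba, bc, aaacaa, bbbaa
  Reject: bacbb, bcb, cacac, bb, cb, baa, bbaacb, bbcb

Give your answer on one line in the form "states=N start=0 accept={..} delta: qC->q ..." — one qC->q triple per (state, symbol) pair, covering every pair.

states=4 start=0 accept={1,3} delta: 0a->0 0b->1 0c->2 1a->0 1b->2 1c->1 2a->3 2b->2 2c->1 3a->1 3b->0 3c->0

State merging on the prefix tree: take the shortest (then alphabetical) example prefix whose next move is undefined and point that move at state 0, else 1, else 2, ...; a target is out if some Accept/Reject pair would then sit in one state with the same input left (inseparable). If every existing state is out, open a new one.
a: 0a undefined. 0a->0: ok.
b: 0b undefined. 0b->0: no, bbbaa/bb meet in 0. Open state 1: 0b->1.
c: 0c undefined. 0c->0: no, cc/cacac meet in 0. 0c->1: no, aaacaa/baa meet in 1 with "aa" left. Open state 2: 0c->2.
ba: 1a undefined. 1a->0: ok.
bb: 1b undefined. 1b->0: no, bbbaa/bb meet in 0. 1b->1: no, bbbaa/baa meet in 0. 1b->2: ok.
bc: 1c undefined. 1c->0: no, bc/baa meet in 0. 1c->1: ok.
ca: 2a undefined. 2a->0: no, aaacaa/baa meet in 0. 2a->1: no, aaacaa/baa meet in 0. 2a->2: no, aaacaa/bcb meet in 2. Open state 3: 2a->3.
cb: 2b undefined. 2b->0: no, bc/bacbb meet in 1. 2b->1: no, bc/cb meet in 1. 2b->2: ok.
cc: 2c undefined. 2c->0: no, cc/baa meet in 0. 2c->1: ok.
cab: 3b undefined. 3b->0: ok.
cac: 3c undefined. 3c->0: ok.
bbaa: 3a undefined. 3a->0: no, aaacaa/baa meet in 0. 3a->1: ok.
All examples now run through 4 states with every (state, symbol) defined. Accept strings end in {1,3}, Reject strings end in {0,2}; accept={1,3}.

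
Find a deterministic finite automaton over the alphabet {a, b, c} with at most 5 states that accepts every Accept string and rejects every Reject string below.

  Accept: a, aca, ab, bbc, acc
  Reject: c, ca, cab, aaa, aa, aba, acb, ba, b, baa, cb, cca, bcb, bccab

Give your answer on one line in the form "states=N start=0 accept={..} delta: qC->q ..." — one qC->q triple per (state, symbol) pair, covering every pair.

states=5 start=0 accept={0,1,4} delta: 0a->1 0b->2 0c->2 1a->2 1b->1 1c->3 2a->2 2b->2 2c->4 3a->0 3b->2 3c->0 4a->2 4b->2 4c->1

Fold the examples into a partial DFA from state 0: repeatedly fix the first undefined (state, symbol) met by the shortest-then-alphabetical prefix, trying targets in increasing order and rejecting any under which an Accept and a Reject string meet in one state with the same remainder; add a state when all current targets are rejected. Accepting states are where Accept strings end.
a: 0a undefined. 0a->0: no, a/aaa meet in 0. Open state 1: 0a->1.
b: 0b undefined. 0b->0: no, a/ba meet in 1. 0b->1: no, a/b meet in 1. Open state 2: 0b->2.
c: 0c undefined. 0c->0: no, a/ca meet in 1. 0c->1: no, a/c meet in 1. 0c->2: ok.
aa: 1a undefined. 1a->0: no, a/aaa meet in 1. 1a->1: no, a/aaa meet in 1. 1a->2: ok.
ab: 1b undefined. 1b->0: no, a/aba meet in 1. 1b->1: ok.
ac: 1c undefined. 1c->0: no, acc/c meet in 2. 1c->1: no, a/acb meet in 1. 1c->2: no, aca/ca meet in 2 with "a" left. Open state 3: 1c->3.
ba: 2a undefined. 2a->0: no, a/baa meet in 1. 2a->1: no, a/ca meet in 1. 2a->2: ok.
bb: 2b undefined. 2b->0: no, bbc/c meet in 2. 2b->1: no, a/cab meet in 1. 2b->2: ok.
bc: 2c undefined. 2c->0: no, a/cca meet in 1. 2c->1: no, a/bcb meet in 1. 2c->2: no, bbc/c meet in 2. 2c->3: no, aca/cca meet in 3 with "a" left. Open state 4: 2c->4.
aca: 3a undefined. 3a->0: ok.
acb: 3b undefined. 3b->0: no, aca/acb meet in 0. 3b->1: no, a/acb meet in 1. 3b->2: ok.
acc: 3c undefined. 3c->0: ok.
bcb: 4b undefined. 4b->0: no, aca/bcb meet in 0. 4b->1: no, a/bcb meet in 1. 4b->2: ok.
bcc: 4c undefined. 4c->0: no, a/bccab meet in 1. 4c->1: ok.
cca: 4a undefined. 4a->0: no, aca/cca meet in 0. 4a->1: no, a/cca meet in 1. 4a->2: ok.
All examples now run through 5 states with every (state, symbol) defined. Accept strings end in {0,1,4}, Reject strings end in {2}; accept={0,1,4}.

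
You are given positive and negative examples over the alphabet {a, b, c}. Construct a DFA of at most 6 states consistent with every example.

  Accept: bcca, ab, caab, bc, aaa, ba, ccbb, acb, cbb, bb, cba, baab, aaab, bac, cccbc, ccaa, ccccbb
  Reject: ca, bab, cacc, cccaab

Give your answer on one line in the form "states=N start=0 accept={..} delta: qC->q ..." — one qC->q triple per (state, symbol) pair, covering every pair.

Fold the examples into a partial DFA from state 0: repeatedly fix the first undefined (state, symbol) met by the shortest-then-alphabetical prefix, trying targets in increasing order and rejecting any under which an Accept and a Reject string meet in one state with the same remainder; add a state when all current targets are rejected. Accepting states are where Accept strings end.
a: 0a undefined. 0a->0: ok.
b: 0b undefined. 0b->0: no, ab/bab meet in 0. Open state 1: 0b->1.
c: 0c undefined. 0c->0: no, ab/cccaab meet in 1. 0c->1: no, ba/ca meet in 1 with "a" left. Open state 2: 0c->2.
ba: 1a undefined. 1a->0: no, ab/bab meet in 1. 1a->1: no, bb/bab meet in 1 with "b" left. 1a->2: no, acb/bab meet in 2 with "b" left. Open state 3: 1a->3.
bb: 1b undefined. 1b->0: ok.
bc: 1c undefined. 1c->0: no, bcca/ca meet in 2 with "a" left. 1c->1: ok.
ca: 2a undefined. 2a->0: no, aaa/ca meet in 0. 2a->1: no, ab/ca meet in 1. 2a->2: ok.
cb: 2b undefined. 2b->0: ok.
cc: 2c undefined. 2c->0: no, caab/cccaab meet in 0. 2c->1: no, ab/cacc meet in 1. 2c->2: no, caab/cccaab meet in 0. 2c->3: no, bac/cacc meet in 3 with "c" left. Open state 4: 2c->4.
baa: 3a undefined. 3a->0: ok.
bab: 3b undefined. 3b->0: no, caab/bab meet in 0. 3b->1: no, ab/bab meet in 1. 3b->2: ok.
bac: 3c undefined. 3c->0: ok.
cca: 4a undefined. 4a->0: ok.
ccb: 4b undefined. 4b->0: ok.
ccc: 4c undefined. 4c->0: no, ab/cccaab meet in 1. 4c->1: no, ab/cacc meet in 1. 4c->2: no, caab/cccaab meet in 0. 4c->3: no, bcca/cacc meet in 3. 4c->4: no, ab/cccaab meet in 1. Open state 5: 4c->5.
ccca: 5a undefined. 5a->0: no, ab/cccaab meet in 1. 5a->1: ok.
cccb: 5b undefined. 5b->0: no, cccbc/ca meet in 2. 5b->1: ok.
cccc: 5c undefined. 5c->0: ok.
All examples now run through 6 states with every (state, symbol) defined. Accept strings end in {0,1,3}, Reject strings end in {2,5}; accept={0,1,3}.

states=6 start=0 accept={0,1,3} delta: 0a->0 0b->1 0c->2 1a->3 1b->0 1c->1 2a->2 2b->0 2c->4 3a->0 3b->2 3c->0 4a->0 4b->0 4c->5 5a->1 5b->1 5c->0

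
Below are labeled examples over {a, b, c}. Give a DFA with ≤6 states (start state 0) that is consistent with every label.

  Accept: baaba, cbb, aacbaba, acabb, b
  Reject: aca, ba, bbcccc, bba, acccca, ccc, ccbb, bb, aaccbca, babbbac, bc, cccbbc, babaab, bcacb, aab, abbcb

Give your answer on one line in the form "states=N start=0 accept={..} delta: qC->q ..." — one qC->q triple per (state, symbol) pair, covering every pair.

states=4 start=0 accept={0,1} delta: 0a->1 0b->1 0c->1 1a->2 1b->3 1c->2 2a->3 2b->2 2c->2 3a->2 3b->0 3c->2

State merging on the prefix tree: take the shortest (then alphabetical) example prefix whose next move is undefined and point that move at state 0, else 1, else 2, ...; a target is out if some Accept/Reject pair would then sit in one state with the same input left (inseparable). If every existing state is out, open a new one.
a: 0a undefined. 0a->0: no, b/aab meet in 0 with "b" left. Open state 1: 0a->1.
b: 0b undefined. 0b->0: no, b/bb meet in 0. 0b->1: ok.
c: 0c undefined. 0c->0: no, cbb/ccbb meet in 1 with "b" left. 0c->1: ok.
aa: 1a undefined. 1a->0: no, baaba/bba meet in 1 with "ba" left. 1a->1: no, baaba/bba meet in 1 with "ba" left. Open state 2: 1a->2.
ab: 1b undefined. 1b->0: no, cbb/bba meet in 1. 1b->1: no, cbb/bb meet in 1. 1b->2: no, cbb/aab meet in 2 with "b" left. Open state 3: 1b->3.
ac: 1c undefined. 1c->0: no, b/aca meet in 1. 1c->1: no, cbb/ccbb meet in 3 with "b" left. 1c->2: ok.
aab: 2b undefined. 2b->0: no, b/ccbb meet in 1. 2b->1: no, b/aab meet in 1. 2b->2: ok.
aac: 2c undefined. 2c->0: no, aacbaba/aca meet in 2 with "a" left. 2c->1: no, b/ccc meet in 1. 2c->2: ok.
abb: 3b undefined. 3b->0: ok.
aca: 2a undefined. 2a->0: no, baaba/ba meet in 2. 2a->1: no, baaba/bba meet in 3 with "a" left. 2a->2: no, baaba/aca meet in 2. 2a->3: ok.
bba: 3a undefined. 3a->0: no, baaba/babaab meet in 1. 3a->1: no, baaba/bba meet in 1. 3a->2: ok.
bbc: 3c undefined. 3c->0: no, baaba/bcacb meet in 1. 3c->1: no, baaba/babbbac meet in 1. 3c->2: ok.
All examples now run through 4 states with every (state, symbol) defined. Accept strings end in {0,1}, Reject strings end in {2,3}; accept={0,1}.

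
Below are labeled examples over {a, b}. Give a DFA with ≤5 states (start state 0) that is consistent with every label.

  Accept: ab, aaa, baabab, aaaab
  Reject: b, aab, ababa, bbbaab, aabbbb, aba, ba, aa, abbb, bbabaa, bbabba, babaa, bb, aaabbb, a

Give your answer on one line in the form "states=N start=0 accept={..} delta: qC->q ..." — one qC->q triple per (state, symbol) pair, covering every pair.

State merging on the prefix tree: take the shortest (then alphabetical) example prefix whose next move is undefined and point that move at state 0, else 1, else 2, ...; a target is out if some Accept/Reject pair would then sit in one state with the same input left (inseparable). If every existing state is out, open a new one.
a: 0a undefined. 0a->0: no, ab/b meet in 0 with "b" left. Open state 1: 0a->1.
b: 0b undefined. 0b->0: ok.
aa: 1a undefined. 1a->0: no, aaa/ba meet in 1. 1a->1: no, ab/aab meet in 1 with "b" left. Open state 2: 1a->2.
ab: 1b undefined. 1b->0: no, ab/b meet in 0. 1b->1: no, ab/ba meet in 1. 1b->2: no, ab/aa meet in 2. Open state 3: 1b->3.
aaa: 2a undefined. 2a->0: no, aaa/b meet in 0. 2a->1: no, aaa/ba meet in 1. 2a->2: no, aaa/aa meet in 2. 2a->3: ok.
aab: 2b undefined. 2b->0: ok.
aba: 3a undefined. 3a->0: no, aaaab/b meet in 0. 3a->1: ok.
abb: 3b undefined. 3b->0: ok.
All examples now run through 4 states with every (state, symbol) defined. Accept strings end in {3}, Reject strings end in {0,1,2}; accept={3}.

states=4 start=0 accept={3} delta: 0a->1 0b->0 1a->2 1b->3 2a->3 2b->0 3a->1 3b->0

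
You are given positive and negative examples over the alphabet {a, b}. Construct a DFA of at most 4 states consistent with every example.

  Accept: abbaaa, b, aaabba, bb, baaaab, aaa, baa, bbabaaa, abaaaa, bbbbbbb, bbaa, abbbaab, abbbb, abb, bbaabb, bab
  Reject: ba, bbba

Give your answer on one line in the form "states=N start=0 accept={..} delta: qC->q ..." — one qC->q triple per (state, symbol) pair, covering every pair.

states=3 start=0 accept={0,1} delta: 0a->0 0b->1 1a->2 1b->0 2a->0 2b->0

Fold the examples into a partial DFA from state 0: repeatedly fix the first undefined (state, symbol) met by the shortest-then-alphabetical prefix, trying targets in increasing order and rejecting any under which an Accept and a Reject string meet in one state with the same remainder; add a state when all current targets are rejected. Accepting states are where Accept strings end.
a: 0a undefined. 0a->0: ok.
b: 0b undefined. 0b->0: no, abbaaa/ba meet in 0. Open state 1: 0b->1.
ba: 1a undefined. 1a->0: no, aaa/ba meet in 0. 1a->1: no, b/ba meet in 1. Open state 2: 1a->2.
bb: 1b undefined. 1b->0: ok.
baa: 2a undefined. 2a->0: ok.
bab: 2b undefined. 2b->0: ok.
All examples now run through 3 states with every (state, symbol) defined. Accept strings end in {0,1}, Reject strings end in {2}; accept={0,1}.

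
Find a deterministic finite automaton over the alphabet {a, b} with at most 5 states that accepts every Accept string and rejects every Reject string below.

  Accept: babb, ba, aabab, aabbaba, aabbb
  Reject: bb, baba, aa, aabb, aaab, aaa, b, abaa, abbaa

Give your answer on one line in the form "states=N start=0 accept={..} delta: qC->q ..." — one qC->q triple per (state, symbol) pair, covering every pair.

Fold the examples into a partial DFA from state 0: repeatedly fix the first undefined (state, symbol) met by the shortest-then-alphabetical prefix, trying targets in increasing order and rejecting any under which an Accept and a Reject string meet in one state with the same remainder; add a state when all current targets are rejected. Accepting states are where Accept strings end.
a: 0a undefined. 0a->0: ok.
b: 0b undefined. 0b->0: no, babb/bb meet in 0. Open state 1: 0b->1.
ba: 1a undefined. 1a->0: no, babb/bb meet in 1 with "b" left. 1a->1: no, ba/aaab meet in 1. Open state 2: 1a->2.
bb: 1b undefined. 1b->0: no, aabbb/aaab meet in 1. 1b->1: no, aabbaba/baba meet in 2 with "ba" left. 1b->2: no, ba/bb meet in 2. Open state 3: 1b->3.
bab: 2b undefined. 2b->0: no, babb/aaab meet in 1. 2b->1: no, babb/bb meet in 3. 2b->2: ok.
abaa: 2a undefined. 2a->0: ok.
abba: 3a undefined. 3a->0: ok.
aabbb: 3b undefined. 3b->0: no, aabbb/baba meet in 0. 3b->1: no, aabbb/aaab meet in 1. 3b->2: ok.
All examples now run through 4 states with every (state, symbol) defined. Accept strings end in {2}, Reject strings end in {0,1,3}; accept={2}.

states=4 start=0 accept={2} delta: 0a->0 0b->1 1a->2 1b->3 2a->0 2b->2 3a->0 3b->2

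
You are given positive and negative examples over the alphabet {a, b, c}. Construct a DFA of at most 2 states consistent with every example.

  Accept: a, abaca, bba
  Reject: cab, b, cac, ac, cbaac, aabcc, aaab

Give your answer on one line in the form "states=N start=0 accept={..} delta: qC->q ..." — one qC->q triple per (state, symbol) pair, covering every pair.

states=2 start=0 accept={0} delta: 0a->0 0b->1 0c->1 1a->0 1b->0 1c->0

Fold the examples into a partial DFA from state 0: repeatedly fix the first undefined (state, symbol) met by the shortest-then-alphabetical prefix, trying targets in increasing order and rejecting any under which an Accept and a Reject string meet in one state with the same remainder; add a state when all current targets are rejected. Accepting states are where Accept strings end.
a: 0a undefined. 0a->0: ok.
b: 0b undefined. 0b->0: no, a/b meet in 0. Open state 1: 0b->1.
c: 0c undefined. 0c->0: no, a/cac meet in 0. 0c->1: ok.
bb: 1b undefined. 1b->0: ok.
ca: 1a undefined. 1a->0: ok.
aabc: 1c undefined. 1c->0: ok.
All examples now run through 2 states with every (state, symbol) defined. Accept strings end in {0}, Reject strings end in {1}; accept={0}.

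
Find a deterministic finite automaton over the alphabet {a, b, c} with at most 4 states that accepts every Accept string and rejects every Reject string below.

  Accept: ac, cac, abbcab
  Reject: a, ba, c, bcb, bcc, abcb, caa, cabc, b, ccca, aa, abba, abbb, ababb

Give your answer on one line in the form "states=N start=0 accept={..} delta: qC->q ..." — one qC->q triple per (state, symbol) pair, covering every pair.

states=3 start=0 accept={2} delta: 0a->1 0b->0 0c->0 1a->0 1b->2 1c->2 2a->0 2b->0 2c->0

Fold the examples into a partial DFA from state 0: repeatedly fix the first undefined (state, symbol) met by the shortest-then-alphabetical prefix, trying targets in increasing order and rejecting any under which an Accept and a Reject string meet in one state with the same remainder; add a state when all current targets are rejected. Accepting states are where Accept strings end.
a: 0a undefined. 0a->0: no, ac/c meet in 0 with "c" left. Open state 1: 0a->1.
b: 0b undefined. 0b->0: ok.
c: 0c undefined. 0c->0: ok.
aa: 1a undefined. 1a->0: ok.
ab: 1b undefined. 1b->0: no, abbcab/c meet in 0. 1b->1: no, ac/cabc meet in 1 with "c" left. Open state 2: 1b->2.
ac: 1c undefined. 1c->0: no, ac/c meet in 0. 1c->1: no, ac/a meet in 1. 1c->2: ok.
aba: 2a undefined. 2a->0: ok.
abb: 2b undefined. 2b->0: ok.
abc: 2c undefined. 2c->0: ok.
All examples now run through 3 states with every (state, symbol) defined. Accept strings end in {2}, Reject strings end in {0,1}; accept={2}.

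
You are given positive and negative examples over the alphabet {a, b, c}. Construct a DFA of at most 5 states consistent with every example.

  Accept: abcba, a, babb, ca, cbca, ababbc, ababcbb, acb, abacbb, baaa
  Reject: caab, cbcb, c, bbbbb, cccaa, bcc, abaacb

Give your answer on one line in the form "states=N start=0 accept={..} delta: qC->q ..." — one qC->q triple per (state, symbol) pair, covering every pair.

states=4 start=0 accept={0,2} delta: 0a->0 0b->1 0c->1 1a->2 1b->2 1c->0 2a->3 2b->1 2c->0 3a->0 3b->1 3c->0

Fold the examples into a partial DFA from state 0: repeatedly fix the first undefined (state, symbol) met by the shortest-then-alphabetical prefix, trying targets in increasing order and rejecting any under which an Accept and a Reject string meet in one state with the same remainder; add a state when all current targets are rejected. Accepting states are where Accept strings end.
a: 0a undefined. 0a->0: ok.
b: 0b undefined. 0b->0: no, a/bbbbb meet in 0. Open state 1: 0b->1.
c: 0c undefined. 0c->0: no, a/c meet in 0. 0c->1: ok.
ba: 1a undefined. 1a->0: no, babb/abaacb meet in 1 with "b" left. 1a->1: no, ca/c meet in 1. Open state 2: 1a->2.
bb: 1b undefined. 1b->0: no, a/cbcb meet in 0. 1b->1: no, acb/c meet in 1. 1b->2: ok.
bc: 1c undefined. 1c->0: ok.
baa: 2a undefined. 2a->0: no, abcba/abaacb meet in 2. 2a->1: no, abcba/caab meet in 2. 2a->2: no, abcba/cccaa meet in 2. Open state 3: 2a->3.
bab: 2b undefined. 2b->0: no, abcba/bbbbb meet in 2. 2b->1: ok.
cbc: 2c undefined. 2c->0: ok.
baaa: 3a undefined. 3a->0: ok.
caab: 3b undefined. 3b->0: no, a/caab meet in 0. 3b->1: ok.
abaac: 3c undefined. 3c->0: ok.
All examples now run through 4 states with every (state, symbol) defined. Accept strings end in {0,2}, Reject strings end in {1,3}; accept={0,2}.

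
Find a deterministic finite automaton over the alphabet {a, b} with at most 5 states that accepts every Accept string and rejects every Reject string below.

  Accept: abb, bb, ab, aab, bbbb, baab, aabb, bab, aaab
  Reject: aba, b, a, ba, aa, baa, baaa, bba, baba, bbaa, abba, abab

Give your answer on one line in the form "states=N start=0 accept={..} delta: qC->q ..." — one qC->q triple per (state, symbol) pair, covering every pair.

states=3 start=0 accept={2} delta: 0a->1 0b->1 1a->1 1b->2 2a->0 2b->2

Fold the examples into a partial DFA from state 0: repeatedly fix the first undefined (state, symbol) met by the shortest-then-alphabetical prefix, trying targets in increasing order and rejecting any under which an Accept and a Reject string meet in one state with the same remainder; add a state when all current targets are rejected. Accepting states are where Accept strings end.
a: 0a undefined. 0a->0: no, ab/b meet in 0 with "b" left. Open state 1: 0a->1.
b: 0b undefined. 0b->0: no, bb/b meet in 0. 0b->1: ok.
aa: 1a undefined. 1a->0: no, aab/b meet in 1. 1a->1: ok.
ab: 1b undefined. 1b->0: no, abb/aba meet in 1. 1b->1: no, abb/aba meet in 1. Open state 2: 1b->2.
aba: 2a undefined. 2a->0: ok.
abb: 2b undefined. 2b->0: no, abb/aba meet in 0. 2b->1: no, abb/b meet in 1. 2b->2: ok.
All examples now run through 3 states with every (state, symbol) defined. Accept strings end in {2}, Reject strings end in {0,1}; accept={2}.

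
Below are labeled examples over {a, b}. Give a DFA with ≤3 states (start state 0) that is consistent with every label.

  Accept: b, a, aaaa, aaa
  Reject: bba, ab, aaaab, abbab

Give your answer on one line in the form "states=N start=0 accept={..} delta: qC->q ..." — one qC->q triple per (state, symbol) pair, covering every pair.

Grow the machine one transition at a time. Run the examples from 0; the earliest place one falls off (shortest prefix, ties alphabetical) gets sent to the lowest-numbered state that keeps every Accept/Reject pair distinguishable — a pair clashes when both reach the same state with identical unread suffix — and to a fresh state only if none does.
a: 0a undefined. 0a->0: no, b/ab meet in 0 with "b" left. Open state 1: 0a->1.
b: 0b undefined. 0b->0: no, a/bba meet in 1. 0b->1: ok.
aa: 1a undefined. 1a->0: no, b/aaaab meet in 1. 1a->1: ok.
ab: 1b undefined. 1b->0: no, b/bba meet in 1. 1b->1: no, b/bba meet in 1. Open state 2: 1b->2.
abb: 2b undefined. 2b->0: ok.
bba: 2a undefined. 2a->0: ok.
All examples now run through 3 states with every (state, symbol) defined. Accept strings end in {1}, Reject strings end in {0,2}; accept={1}.

states=3 start=0 accept={1} delta: 0a->1 0b->1 1a->1 1b->2 2a->0 2b->0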